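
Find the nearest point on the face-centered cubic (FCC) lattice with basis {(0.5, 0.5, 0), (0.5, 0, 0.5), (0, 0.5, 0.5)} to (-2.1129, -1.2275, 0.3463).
(-2, -1.5, 0.5)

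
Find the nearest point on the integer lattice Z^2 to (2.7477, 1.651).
(3, 2)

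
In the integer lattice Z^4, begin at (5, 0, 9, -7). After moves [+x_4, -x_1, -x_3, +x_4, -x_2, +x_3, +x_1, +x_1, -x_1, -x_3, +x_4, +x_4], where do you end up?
(5, -1, 8, -3)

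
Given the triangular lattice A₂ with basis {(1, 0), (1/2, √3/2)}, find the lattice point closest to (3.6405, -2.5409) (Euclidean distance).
(3.5, -2.598)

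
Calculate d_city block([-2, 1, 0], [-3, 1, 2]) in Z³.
3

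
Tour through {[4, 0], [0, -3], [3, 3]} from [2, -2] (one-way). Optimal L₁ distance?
14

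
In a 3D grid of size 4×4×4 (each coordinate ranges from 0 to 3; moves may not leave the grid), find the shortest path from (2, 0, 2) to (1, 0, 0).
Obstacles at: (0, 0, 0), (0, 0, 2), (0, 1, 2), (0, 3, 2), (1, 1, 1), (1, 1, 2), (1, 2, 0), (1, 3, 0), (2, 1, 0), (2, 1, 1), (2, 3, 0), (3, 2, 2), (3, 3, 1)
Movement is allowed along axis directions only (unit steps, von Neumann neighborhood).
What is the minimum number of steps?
3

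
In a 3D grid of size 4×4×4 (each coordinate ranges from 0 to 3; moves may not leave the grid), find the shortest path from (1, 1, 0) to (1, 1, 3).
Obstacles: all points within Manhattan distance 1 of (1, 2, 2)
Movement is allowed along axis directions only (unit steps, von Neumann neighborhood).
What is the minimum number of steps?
5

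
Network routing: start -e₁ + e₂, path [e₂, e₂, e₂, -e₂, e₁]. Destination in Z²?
(0, 3)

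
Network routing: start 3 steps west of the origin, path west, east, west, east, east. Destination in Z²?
(-2, 0)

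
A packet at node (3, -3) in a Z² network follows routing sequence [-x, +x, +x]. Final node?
(4, -3)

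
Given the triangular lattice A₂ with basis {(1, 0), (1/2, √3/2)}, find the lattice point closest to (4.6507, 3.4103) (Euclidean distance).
(5, 3.464)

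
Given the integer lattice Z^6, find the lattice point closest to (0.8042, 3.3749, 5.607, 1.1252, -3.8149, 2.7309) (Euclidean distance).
(1, 3, 6, 1, -4, 3)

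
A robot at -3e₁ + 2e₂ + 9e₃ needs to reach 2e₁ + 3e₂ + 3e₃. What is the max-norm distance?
6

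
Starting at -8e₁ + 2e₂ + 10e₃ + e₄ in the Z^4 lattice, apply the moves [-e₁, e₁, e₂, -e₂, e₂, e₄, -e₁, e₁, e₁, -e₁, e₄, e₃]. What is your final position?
(-8, 3, 11, 3)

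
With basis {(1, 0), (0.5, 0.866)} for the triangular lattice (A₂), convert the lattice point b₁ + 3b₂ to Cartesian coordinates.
(2.5, 2.598)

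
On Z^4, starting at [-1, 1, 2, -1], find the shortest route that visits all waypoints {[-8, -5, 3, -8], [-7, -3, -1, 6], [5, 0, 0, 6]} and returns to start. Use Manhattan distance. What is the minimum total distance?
74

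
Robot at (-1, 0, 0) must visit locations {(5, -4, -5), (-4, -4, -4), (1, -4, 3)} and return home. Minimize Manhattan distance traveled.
42
(one optimal route: (-1, 0, 0) → (-4, -4, -4) → (5, -4, -5) → (1, -4, 3) → (-1, 0, 0))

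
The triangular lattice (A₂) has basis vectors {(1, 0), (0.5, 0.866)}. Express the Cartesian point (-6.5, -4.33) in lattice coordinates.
-4b₁ - 5b₂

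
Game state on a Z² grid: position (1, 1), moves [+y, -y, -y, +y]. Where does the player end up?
(1, 1)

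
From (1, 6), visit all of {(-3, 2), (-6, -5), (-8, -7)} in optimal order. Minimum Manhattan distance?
22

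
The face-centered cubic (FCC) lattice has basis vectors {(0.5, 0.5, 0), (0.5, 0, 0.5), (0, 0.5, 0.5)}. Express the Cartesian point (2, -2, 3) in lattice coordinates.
-3b₁ + 7b₂ - b₃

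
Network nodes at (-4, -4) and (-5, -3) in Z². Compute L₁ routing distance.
2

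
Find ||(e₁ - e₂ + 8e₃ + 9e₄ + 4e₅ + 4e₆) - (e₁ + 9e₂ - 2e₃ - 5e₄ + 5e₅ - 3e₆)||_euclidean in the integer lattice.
21.1187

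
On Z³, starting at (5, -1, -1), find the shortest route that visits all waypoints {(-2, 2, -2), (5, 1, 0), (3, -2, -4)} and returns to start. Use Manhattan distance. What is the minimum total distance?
30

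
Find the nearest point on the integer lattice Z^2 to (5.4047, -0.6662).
(5, -1)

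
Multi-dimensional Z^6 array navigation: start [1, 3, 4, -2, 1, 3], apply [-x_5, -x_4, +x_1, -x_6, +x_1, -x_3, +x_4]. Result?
(3, 3, 3, -2, 0, 2)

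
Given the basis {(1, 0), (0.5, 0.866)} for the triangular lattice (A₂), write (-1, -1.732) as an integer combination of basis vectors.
-2b₂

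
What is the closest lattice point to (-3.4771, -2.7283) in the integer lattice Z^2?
(-3, -3)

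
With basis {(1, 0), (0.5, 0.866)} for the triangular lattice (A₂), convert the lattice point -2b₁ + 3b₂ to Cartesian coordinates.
(-0.5, 2.598)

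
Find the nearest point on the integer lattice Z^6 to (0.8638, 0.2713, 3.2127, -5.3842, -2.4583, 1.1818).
(1, 0, 3, -5, -2, 1)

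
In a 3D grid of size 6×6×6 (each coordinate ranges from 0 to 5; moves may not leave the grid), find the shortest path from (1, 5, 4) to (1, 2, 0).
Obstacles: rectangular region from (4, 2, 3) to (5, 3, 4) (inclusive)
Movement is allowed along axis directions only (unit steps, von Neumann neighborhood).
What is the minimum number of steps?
7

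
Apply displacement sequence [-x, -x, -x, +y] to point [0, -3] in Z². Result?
(-3, -2)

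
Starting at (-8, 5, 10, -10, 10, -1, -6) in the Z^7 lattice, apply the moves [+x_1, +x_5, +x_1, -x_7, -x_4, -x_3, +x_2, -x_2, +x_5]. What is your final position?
(-6, 5, 9, -11, 12, -1, -7)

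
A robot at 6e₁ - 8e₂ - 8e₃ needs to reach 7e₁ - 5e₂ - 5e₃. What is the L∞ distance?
3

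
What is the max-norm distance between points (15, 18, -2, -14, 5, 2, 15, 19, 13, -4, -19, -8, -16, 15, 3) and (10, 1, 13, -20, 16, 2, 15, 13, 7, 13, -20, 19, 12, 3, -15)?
28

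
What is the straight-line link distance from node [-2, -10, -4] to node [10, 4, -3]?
18.4662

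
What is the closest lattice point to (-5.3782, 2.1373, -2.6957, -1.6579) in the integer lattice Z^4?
(-5, 2, -3, -2)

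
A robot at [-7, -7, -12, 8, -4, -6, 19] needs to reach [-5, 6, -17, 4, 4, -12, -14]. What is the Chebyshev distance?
33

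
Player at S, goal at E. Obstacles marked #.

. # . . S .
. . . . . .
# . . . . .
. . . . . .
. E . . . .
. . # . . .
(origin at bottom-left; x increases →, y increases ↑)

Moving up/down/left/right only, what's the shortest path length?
7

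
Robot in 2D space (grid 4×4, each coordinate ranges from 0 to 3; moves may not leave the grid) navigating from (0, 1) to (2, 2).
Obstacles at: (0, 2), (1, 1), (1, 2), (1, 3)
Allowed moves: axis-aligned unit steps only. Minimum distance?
5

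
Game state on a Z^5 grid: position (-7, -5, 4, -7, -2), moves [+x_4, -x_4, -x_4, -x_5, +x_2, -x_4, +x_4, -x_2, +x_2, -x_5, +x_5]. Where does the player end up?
(-7, -4, 4, -8, -3)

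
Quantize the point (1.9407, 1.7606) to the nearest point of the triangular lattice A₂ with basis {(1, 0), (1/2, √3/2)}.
(2, 1.732)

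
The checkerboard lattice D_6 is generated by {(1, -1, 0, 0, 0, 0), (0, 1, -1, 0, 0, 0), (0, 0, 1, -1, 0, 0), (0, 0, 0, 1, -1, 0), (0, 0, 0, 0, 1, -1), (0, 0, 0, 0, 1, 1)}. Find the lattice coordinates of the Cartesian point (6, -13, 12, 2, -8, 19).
6b₁ - 7b₂ + 5b₃ + 7b₄ - 10b₅ + 9b₆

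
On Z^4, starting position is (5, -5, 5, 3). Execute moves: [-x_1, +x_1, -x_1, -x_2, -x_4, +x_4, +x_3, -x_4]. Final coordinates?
(4, -6, 6, 2)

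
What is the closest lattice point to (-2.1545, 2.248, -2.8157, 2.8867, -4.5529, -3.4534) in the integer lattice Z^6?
(-2, 2, -3, 3, -5, -3)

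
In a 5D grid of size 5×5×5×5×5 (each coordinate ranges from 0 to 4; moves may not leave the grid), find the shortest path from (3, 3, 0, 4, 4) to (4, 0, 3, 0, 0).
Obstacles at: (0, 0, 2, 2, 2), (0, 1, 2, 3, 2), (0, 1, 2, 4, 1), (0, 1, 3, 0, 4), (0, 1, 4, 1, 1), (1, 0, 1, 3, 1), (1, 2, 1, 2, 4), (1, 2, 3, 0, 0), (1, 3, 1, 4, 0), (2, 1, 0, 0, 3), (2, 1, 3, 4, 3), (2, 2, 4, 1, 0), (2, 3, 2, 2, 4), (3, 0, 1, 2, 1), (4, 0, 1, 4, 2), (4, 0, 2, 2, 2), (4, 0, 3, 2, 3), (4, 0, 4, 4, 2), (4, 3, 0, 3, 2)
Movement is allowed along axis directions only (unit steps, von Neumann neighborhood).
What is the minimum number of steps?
15
(one shortest path: (3, 3, 0, 4, 4) → (4, 3, 0, 4, 4) → (4, 2, 0, 4, 4) → (4, 1, 0, 4, 4) → (4, 0, 0, 4, 4) → (4, 0, 1, 4, 4) → (4, 0, 2, 4, 4) → (4, 0, 3, 4, 4) → (4, 0, 3, 3, 4) → (4, 0, 3, 2, 4) → (4, 0, 3, 1, 4) → (4, 0, 3, 0, 4) → (4, 0, 3, 0, 3) → (4, 0, 3, 0, 2) → (4, 0, 3, 0, 1) → (4, 0, 3, 0, 0))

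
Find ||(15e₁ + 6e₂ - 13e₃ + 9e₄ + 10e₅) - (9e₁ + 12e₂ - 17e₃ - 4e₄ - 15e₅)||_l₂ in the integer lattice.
29.6985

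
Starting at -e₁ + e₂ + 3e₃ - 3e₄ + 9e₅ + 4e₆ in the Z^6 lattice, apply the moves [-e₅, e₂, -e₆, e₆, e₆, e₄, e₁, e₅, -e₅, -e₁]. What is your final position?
(-1, 2, 3, -2, 8, 5)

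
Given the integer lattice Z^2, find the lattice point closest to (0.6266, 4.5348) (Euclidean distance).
(1, 5)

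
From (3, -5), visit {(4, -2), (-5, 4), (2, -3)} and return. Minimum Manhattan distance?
36
(one optimal route: (3, -5) → (4, -2) → (-5, 4) → (2, -3) → (3, -5))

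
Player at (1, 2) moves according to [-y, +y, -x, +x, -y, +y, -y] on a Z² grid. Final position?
(1, 1)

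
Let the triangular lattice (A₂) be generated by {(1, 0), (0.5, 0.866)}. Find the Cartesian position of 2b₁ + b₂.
(2.5, 0.866)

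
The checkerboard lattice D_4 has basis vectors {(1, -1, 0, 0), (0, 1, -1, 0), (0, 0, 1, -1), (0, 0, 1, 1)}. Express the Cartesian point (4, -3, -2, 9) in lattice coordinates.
4b₁ + b₂ - 5b₃ + 4b₄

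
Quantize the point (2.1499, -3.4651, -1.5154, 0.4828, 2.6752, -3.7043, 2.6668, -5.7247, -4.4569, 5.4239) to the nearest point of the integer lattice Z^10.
(2, -3, -2, 0, 3, -4, 3, -6, -4, 5)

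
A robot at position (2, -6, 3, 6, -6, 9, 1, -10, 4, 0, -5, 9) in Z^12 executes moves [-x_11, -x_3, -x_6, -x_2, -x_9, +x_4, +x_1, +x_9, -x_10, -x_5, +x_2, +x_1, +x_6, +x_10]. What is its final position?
(4, -6, 2, 7, -7, 9, 1, -10, 4, 0, -6, 9)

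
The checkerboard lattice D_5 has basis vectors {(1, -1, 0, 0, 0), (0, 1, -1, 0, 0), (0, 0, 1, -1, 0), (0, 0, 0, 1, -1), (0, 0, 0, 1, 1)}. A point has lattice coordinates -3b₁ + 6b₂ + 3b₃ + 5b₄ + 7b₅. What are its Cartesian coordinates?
(-3, 9, -3, 9, 2)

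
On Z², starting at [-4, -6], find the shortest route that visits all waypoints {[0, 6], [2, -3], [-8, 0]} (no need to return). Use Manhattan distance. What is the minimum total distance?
34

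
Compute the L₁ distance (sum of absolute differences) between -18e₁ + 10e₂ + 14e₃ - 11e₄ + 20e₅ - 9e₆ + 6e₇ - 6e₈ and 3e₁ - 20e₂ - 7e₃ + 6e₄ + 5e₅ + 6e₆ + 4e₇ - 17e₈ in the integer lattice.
132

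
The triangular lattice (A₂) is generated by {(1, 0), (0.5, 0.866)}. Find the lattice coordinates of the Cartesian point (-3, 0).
-3b₁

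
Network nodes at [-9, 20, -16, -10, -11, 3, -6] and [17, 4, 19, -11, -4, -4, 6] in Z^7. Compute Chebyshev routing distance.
35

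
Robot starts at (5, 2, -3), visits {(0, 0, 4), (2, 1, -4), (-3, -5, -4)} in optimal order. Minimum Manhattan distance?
32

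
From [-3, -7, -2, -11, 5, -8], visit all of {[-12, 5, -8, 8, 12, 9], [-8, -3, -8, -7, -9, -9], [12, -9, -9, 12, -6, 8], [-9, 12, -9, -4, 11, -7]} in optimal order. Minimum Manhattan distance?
178
(one optimal route: (-3, -7, -2, -11, 5, -8) → (-8, -3, -8, -7, -9, -9) → (-9, 12, -9, -4, 11, -7) → (-12, 5, -8, 8, 12, 9) → (12, -9, -9, 12, -6, 8))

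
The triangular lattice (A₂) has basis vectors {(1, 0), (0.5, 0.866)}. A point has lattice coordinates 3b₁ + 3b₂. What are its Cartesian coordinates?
(4.5, 2.598)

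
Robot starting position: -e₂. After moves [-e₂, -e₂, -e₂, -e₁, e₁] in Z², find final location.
(0, -4)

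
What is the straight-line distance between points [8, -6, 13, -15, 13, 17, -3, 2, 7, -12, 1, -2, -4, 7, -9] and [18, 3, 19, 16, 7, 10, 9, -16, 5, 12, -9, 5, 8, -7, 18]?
59.4054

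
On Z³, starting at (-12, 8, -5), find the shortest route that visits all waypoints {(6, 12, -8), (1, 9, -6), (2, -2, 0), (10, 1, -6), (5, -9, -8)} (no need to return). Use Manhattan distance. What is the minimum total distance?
77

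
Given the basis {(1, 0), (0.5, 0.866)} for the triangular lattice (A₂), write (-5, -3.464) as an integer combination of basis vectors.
-3b₁ - 4b₂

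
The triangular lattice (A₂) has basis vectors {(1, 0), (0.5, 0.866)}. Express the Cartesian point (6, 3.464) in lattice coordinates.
4b₁ + 4b₂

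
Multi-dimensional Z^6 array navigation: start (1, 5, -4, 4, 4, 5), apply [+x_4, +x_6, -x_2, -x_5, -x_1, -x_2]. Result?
(0, 3, -4, 5, 3, 6)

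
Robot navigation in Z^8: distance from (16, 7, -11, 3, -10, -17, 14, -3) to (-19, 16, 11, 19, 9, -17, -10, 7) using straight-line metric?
55.5248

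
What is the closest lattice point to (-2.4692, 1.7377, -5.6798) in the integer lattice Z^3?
(-2, 2, -6)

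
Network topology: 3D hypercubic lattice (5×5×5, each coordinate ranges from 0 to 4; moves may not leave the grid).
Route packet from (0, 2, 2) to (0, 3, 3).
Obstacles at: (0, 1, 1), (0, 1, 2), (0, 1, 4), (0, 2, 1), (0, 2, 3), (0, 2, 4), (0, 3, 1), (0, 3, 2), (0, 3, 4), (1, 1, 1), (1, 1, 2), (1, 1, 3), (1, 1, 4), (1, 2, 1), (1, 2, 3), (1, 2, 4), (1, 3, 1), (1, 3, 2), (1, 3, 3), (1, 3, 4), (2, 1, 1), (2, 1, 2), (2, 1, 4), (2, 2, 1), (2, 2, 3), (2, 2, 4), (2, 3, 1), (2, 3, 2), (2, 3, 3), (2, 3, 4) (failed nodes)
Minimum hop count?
10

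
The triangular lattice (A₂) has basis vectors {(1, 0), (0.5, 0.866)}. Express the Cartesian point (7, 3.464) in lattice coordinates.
5b₁ + 4b₂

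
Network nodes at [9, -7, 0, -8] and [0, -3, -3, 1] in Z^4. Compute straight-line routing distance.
13.6748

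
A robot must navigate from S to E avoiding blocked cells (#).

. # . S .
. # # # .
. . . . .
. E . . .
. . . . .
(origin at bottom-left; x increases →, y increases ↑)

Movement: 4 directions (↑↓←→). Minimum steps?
7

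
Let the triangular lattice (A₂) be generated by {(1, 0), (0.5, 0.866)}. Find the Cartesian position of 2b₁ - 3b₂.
(0.5, -2.598)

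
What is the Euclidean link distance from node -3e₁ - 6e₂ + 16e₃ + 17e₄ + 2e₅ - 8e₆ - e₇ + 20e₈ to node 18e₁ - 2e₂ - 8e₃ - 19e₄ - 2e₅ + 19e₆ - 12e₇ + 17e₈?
56.6039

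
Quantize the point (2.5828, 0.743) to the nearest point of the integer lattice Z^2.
(3, 1)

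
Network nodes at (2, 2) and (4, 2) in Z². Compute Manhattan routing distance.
2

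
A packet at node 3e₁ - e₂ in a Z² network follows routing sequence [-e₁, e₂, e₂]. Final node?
(2, 1)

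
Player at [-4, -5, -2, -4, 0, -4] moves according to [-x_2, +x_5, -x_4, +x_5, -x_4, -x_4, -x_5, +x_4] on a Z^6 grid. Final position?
(-4, -6, -2, -6, 1, -4)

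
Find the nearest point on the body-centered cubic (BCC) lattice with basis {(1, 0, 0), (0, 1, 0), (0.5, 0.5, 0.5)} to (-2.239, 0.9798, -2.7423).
(-2, 1, -3)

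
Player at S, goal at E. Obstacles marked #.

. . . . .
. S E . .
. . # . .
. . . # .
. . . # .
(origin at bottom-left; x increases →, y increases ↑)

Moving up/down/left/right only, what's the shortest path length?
1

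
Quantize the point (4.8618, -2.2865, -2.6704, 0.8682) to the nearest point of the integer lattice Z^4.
(5, -2, -3, 1)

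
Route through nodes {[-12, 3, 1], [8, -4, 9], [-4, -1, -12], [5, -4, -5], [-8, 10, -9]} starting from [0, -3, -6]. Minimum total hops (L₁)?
98
(one optimal route: (0, -3, -6) → (-4, -1, -12) → (-8, 10, -9) → (-12, 3, 1) → (5, -4, -5) → (8, -4, 9))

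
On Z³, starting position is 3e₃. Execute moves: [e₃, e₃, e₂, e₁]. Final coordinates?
(1, 1, 5)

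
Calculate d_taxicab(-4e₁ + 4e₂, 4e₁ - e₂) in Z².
13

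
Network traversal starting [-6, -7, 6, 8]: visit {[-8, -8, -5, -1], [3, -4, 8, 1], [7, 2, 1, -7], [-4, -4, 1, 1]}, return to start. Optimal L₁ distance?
110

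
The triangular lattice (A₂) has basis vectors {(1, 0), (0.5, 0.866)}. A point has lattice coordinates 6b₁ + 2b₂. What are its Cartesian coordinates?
(7, 1.732)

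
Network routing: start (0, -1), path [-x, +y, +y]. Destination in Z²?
(-1, 1)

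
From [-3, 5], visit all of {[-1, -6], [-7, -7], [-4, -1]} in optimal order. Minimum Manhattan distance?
22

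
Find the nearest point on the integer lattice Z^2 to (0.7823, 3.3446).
(1, 3)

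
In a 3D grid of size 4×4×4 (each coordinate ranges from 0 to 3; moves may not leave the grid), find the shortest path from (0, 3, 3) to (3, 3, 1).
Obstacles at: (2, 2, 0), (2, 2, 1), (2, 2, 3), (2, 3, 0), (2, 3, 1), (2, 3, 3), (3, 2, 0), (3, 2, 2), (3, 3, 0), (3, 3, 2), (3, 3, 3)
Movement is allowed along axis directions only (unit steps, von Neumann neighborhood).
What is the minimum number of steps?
9
(one shortest path: (0, 3, 3) → (1, 3, 3) → (1, 2, 3) → (1, 1, 3) → (2, 1, 3) → (3, 1, 3) → (3, 1, 2) → (3, 1, 1) → (3, 2, 1) → (3, 3, 1))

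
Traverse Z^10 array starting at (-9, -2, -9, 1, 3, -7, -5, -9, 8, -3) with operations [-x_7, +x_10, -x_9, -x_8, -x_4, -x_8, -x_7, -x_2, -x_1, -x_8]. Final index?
(-10, -3, -9, 0, 3, -7, -7, -12, 7, -2)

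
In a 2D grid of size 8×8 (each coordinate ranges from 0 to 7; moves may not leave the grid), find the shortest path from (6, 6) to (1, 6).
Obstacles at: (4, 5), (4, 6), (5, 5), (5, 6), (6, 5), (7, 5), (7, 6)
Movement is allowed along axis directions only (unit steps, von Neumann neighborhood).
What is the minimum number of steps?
7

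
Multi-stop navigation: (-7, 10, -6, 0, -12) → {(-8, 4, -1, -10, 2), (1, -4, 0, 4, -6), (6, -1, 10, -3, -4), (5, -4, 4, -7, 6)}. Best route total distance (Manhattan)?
120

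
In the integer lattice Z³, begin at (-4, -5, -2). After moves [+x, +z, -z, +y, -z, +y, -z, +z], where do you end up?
(-3, -3, -3)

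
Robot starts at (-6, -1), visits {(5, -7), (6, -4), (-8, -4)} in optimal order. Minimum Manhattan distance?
23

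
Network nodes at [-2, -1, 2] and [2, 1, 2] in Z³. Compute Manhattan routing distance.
6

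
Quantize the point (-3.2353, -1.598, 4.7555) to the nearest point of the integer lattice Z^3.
(-3, -2, 5)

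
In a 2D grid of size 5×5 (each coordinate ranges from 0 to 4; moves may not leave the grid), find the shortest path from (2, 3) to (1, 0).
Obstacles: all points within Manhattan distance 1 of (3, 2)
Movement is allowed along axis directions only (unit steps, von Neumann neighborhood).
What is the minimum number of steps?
4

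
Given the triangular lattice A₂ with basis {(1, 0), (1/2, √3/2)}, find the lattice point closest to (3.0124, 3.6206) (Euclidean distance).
(3, 3.464)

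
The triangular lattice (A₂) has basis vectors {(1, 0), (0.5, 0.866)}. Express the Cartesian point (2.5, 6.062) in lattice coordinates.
-b₁ + 7b₂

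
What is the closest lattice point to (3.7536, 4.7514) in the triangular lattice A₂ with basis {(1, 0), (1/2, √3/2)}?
(3.5, 4.33)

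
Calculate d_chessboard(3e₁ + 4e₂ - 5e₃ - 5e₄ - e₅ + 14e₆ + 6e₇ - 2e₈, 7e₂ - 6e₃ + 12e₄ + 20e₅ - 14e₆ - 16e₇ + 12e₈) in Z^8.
28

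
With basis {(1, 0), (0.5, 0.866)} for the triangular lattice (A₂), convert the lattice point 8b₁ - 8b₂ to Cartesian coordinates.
(4, -6.928)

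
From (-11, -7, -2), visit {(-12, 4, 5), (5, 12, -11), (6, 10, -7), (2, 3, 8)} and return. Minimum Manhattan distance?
114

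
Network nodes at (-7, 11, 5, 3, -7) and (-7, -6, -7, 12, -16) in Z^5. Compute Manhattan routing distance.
47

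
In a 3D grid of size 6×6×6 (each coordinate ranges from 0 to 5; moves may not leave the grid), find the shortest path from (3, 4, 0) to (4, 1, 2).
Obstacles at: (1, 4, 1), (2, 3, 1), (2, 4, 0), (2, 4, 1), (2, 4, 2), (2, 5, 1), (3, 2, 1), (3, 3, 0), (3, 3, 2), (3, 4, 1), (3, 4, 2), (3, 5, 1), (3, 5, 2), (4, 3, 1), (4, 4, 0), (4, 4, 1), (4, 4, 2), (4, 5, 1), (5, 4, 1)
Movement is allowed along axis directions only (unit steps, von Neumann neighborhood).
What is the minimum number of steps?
10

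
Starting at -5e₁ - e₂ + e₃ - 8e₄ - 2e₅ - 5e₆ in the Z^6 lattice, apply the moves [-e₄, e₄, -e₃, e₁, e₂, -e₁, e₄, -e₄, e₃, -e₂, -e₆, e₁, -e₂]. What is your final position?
(-4, -2, 1, -8, -2, -6)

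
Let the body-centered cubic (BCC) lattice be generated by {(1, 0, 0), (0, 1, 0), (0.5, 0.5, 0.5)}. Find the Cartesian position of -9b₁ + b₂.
(-9, 1, 0)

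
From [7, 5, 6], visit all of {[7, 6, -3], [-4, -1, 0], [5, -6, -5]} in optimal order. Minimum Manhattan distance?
45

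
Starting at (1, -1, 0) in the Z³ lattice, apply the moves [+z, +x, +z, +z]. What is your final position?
(2, -1, 3)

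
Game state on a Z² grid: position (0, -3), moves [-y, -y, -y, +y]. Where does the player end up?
(0, -5)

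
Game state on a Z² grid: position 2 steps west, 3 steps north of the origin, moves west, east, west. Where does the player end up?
(-3, 3)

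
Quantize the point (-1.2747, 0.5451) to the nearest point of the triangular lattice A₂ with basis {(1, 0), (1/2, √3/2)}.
(-1.5, 0.866)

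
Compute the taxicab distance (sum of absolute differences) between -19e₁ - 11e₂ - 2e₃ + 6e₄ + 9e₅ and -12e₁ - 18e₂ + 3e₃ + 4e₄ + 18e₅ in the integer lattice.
30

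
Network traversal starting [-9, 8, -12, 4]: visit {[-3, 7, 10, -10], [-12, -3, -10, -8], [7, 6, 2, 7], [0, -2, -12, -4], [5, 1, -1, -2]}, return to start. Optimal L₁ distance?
166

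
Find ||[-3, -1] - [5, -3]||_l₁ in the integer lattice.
10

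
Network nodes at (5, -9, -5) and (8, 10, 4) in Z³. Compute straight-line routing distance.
21.2368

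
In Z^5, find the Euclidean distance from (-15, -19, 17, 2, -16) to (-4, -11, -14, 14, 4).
41.1096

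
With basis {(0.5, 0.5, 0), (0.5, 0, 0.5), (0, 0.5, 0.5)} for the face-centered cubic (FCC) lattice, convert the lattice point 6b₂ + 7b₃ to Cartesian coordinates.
(3, 3.5, 6.5)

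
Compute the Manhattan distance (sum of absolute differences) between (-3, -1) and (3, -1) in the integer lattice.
6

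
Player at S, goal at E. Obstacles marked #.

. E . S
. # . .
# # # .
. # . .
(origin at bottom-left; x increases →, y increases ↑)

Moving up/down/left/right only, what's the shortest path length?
2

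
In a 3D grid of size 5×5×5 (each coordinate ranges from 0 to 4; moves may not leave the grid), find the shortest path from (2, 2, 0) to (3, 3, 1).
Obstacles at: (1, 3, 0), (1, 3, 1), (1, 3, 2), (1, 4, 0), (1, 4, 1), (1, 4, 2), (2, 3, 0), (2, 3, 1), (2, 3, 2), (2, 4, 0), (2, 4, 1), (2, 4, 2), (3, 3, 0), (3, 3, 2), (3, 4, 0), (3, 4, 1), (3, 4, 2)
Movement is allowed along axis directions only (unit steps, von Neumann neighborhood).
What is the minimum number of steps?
3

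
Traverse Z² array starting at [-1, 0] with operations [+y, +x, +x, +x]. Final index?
(2, 1)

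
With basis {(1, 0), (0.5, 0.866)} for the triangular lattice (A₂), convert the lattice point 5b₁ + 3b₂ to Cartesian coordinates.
(6.5, 2.598)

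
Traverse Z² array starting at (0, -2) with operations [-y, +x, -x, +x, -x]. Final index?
(0, -3)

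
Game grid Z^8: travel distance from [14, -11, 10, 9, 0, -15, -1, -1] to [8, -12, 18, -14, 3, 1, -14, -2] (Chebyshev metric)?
23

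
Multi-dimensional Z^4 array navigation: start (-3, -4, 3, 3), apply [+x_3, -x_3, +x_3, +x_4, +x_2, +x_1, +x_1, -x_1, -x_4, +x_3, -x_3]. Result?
(-2, -3, 4, 3)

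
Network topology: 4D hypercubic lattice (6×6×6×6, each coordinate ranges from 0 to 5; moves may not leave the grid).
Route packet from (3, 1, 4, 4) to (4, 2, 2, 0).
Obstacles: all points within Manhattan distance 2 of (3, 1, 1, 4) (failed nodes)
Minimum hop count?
8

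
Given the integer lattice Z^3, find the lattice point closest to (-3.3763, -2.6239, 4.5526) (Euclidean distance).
(-3, -3, 5)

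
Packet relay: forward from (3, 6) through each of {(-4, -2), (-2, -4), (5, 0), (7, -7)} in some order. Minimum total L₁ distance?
33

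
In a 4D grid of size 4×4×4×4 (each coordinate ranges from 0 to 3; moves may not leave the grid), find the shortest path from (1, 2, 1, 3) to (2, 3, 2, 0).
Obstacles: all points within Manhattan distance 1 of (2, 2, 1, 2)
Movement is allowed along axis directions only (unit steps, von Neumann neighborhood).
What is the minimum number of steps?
6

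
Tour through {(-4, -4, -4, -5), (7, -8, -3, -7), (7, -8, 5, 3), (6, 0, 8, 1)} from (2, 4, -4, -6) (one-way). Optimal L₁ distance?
65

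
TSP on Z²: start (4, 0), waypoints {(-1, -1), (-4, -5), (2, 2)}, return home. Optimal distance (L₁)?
30
(one optimal route: (4, 0) → (-1, -1) → (-4, -5) → (2, 2) → (4, 0))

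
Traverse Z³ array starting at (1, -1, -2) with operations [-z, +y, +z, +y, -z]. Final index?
(1, 1, -3)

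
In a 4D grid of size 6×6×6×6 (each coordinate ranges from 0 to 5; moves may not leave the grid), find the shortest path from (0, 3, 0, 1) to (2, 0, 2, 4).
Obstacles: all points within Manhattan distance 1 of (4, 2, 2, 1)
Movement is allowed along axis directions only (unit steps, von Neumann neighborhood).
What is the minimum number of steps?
10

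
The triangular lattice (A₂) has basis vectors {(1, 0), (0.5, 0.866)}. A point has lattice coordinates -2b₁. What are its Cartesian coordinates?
(-2, 0)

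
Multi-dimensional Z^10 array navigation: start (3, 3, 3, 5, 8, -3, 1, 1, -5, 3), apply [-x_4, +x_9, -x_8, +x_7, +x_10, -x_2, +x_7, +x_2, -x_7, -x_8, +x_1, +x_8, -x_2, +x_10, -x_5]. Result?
(4, 2, 3, 4, 7, -3, 2, 0, -4, 5)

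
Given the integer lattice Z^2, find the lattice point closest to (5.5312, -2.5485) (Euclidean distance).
(6, -3)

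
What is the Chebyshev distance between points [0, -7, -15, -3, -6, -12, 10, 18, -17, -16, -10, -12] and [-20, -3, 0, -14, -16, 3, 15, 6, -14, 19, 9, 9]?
35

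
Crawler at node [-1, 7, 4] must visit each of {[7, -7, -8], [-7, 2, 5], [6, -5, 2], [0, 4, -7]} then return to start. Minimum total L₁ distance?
82
(one optimal route: (-1, 7, 4) → (-7, 2, 5) → (6, -5, 2) → (7, -7, -8) → (0, 4, -7) → (-1, 7, 4))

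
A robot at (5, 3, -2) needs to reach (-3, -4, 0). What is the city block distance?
17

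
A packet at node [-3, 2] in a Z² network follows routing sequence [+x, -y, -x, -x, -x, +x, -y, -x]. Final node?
(-5, 0)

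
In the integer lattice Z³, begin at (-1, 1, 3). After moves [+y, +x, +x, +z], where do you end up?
(1, 2, 4)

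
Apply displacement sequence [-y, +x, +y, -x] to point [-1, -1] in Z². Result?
(-1, -1)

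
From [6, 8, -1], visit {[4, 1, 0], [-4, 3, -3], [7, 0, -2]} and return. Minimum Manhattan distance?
46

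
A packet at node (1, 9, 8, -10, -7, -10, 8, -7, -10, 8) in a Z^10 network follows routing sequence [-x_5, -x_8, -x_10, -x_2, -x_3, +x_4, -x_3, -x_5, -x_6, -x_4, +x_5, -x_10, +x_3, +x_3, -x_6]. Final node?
(1, 8, 8, -10, -8, -12, 8, -8, -10, 6)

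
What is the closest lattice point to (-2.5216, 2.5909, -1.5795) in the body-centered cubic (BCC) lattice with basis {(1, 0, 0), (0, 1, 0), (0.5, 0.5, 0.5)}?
(-2.5, 2.5, -1.5)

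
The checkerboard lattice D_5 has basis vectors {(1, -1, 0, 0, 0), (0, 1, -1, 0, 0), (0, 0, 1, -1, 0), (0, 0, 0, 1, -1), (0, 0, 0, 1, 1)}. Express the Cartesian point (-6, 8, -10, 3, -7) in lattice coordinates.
-6b₁ + 2b₂ - 8b₃ + b₄ - 6b₅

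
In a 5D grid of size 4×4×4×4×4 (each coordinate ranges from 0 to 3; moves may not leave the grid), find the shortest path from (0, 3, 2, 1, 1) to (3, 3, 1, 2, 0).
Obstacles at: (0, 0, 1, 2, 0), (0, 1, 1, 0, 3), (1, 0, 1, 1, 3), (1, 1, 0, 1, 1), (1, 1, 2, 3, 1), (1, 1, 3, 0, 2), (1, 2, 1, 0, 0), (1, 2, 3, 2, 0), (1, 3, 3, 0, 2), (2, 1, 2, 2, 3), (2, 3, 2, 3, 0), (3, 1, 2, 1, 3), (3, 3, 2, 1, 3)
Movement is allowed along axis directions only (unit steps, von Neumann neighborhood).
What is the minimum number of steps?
6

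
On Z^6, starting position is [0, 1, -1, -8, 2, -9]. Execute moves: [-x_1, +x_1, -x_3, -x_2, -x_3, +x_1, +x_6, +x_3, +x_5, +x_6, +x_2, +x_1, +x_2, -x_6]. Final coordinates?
(2, 2, -2, -8, 3, -8)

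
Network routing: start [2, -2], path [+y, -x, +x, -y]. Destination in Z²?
(2, -2)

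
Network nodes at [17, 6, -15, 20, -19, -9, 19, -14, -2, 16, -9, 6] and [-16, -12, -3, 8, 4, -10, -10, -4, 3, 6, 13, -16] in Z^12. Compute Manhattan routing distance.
197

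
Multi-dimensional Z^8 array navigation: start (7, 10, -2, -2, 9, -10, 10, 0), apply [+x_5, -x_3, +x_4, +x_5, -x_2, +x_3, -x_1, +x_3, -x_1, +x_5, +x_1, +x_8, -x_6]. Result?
(6, 9, -1, -1, 12, -11, 10, 1)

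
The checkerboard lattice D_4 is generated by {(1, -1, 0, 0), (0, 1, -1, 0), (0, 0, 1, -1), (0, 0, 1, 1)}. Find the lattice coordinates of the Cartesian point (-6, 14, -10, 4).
-6b₁ + 8b₂ - 3b₃ + b₄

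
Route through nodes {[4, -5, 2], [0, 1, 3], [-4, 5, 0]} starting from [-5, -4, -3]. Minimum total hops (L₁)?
35
(one optimal route: (-5, -4, -3) → (-4, 5, 0) → (0, 1, 3) → (4, -5, 2))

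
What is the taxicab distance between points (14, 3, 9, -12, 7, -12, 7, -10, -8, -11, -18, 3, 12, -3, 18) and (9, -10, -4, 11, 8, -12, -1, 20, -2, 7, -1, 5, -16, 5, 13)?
177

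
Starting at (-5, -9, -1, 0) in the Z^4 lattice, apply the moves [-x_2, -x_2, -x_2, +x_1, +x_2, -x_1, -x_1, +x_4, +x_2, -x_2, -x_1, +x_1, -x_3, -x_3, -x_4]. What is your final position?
(-6, -11, -3, 0)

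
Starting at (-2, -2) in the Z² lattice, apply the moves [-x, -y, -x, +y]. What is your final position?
(-4, -2)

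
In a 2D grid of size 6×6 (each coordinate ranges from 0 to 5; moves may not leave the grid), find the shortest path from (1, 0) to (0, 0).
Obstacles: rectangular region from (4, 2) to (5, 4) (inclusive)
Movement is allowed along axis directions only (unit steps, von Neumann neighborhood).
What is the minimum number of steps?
1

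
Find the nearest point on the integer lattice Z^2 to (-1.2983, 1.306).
(-1, 1)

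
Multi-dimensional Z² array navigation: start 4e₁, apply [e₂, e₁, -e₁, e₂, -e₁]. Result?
(3, 2)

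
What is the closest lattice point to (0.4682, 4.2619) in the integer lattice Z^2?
(0, 4)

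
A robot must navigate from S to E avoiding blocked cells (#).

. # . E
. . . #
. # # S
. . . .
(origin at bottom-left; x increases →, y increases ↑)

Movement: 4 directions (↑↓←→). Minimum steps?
10
(one shortest path: (3, 1) → (3, 0) → (2, 0) → (1, 0) → (0, 0) → (0, 1) → (0, 2) → (1, 2) → (2, 2) → (2, 3) → (3, 3))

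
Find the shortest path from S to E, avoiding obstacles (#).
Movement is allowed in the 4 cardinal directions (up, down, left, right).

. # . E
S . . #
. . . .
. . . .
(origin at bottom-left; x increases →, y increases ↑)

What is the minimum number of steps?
4
(one shortest path: (0, 2) → (1, 2) → (2, 2) → (2, 3) → (3, 3))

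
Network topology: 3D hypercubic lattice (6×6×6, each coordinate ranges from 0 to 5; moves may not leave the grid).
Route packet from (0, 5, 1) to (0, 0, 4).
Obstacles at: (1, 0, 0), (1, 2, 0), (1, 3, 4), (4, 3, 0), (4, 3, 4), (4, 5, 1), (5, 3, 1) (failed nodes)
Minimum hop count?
8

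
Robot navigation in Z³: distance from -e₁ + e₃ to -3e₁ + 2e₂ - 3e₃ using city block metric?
8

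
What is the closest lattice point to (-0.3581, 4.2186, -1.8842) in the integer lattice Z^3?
(0, 4, -2)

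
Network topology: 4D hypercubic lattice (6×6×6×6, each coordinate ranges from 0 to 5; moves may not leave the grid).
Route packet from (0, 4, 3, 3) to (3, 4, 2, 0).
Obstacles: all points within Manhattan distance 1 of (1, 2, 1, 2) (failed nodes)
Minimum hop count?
7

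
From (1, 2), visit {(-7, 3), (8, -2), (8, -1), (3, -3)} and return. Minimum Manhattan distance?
42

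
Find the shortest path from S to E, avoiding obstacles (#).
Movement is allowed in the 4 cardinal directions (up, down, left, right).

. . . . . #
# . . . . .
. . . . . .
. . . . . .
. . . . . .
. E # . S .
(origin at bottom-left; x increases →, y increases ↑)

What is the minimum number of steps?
5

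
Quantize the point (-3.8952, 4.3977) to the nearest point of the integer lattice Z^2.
(-4, 4)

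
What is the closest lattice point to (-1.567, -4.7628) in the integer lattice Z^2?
(-2, -5)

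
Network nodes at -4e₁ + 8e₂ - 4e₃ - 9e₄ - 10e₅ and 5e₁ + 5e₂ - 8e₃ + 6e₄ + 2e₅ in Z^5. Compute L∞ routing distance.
15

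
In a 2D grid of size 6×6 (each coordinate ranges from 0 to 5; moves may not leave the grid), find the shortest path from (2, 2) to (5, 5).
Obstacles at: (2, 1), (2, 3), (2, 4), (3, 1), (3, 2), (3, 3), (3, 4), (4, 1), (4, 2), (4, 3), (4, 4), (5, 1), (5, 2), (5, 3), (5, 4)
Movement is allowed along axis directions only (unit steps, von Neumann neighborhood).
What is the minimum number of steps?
8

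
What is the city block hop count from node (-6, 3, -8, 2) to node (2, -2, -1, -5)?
27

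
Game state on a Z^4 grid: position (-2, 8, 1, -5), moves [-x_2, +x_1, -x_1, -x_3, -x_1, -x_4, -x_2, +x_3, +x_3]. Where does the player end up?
(-3, 6, 2, -6)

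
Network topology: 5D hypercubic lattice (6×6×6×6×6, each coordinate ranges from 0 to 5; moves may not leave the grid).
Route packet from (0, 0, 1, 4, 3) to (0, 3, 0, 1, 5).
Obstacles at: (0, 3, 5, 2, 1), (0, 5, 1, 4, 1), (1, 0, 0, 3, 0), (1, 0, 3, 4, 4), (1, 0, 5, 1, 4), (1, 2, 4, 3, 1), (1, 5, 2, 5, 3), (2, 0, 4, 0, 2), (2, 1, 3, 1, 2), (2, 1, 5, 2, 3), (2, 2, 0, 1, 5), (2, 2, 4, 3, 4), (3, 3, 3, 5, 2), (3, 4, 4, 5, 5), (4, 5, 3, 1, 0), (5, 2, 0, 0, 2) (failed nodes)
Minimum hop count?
9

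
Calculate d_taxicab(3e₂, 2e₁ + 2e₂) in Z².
3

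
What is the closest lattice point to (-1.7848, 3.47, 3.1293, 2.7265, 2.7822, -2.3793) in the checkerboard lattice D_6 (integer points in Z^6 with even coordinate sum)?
(-2, 3, 3, 3, 3, -2)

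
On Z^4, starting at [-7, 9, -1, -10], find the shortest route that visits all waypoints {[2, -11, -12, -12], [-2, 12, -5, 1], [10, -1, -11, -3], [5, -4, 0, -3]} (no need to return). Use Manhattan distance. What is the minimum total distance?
102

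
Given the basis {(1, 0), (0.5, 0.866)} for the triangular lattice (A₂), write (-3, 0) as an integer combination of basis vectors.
-3b₁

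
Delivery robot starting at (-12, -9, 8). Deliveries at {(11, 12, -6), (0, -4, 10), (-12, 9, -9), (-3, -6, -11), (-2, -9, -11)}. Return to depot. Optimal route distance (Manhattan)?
150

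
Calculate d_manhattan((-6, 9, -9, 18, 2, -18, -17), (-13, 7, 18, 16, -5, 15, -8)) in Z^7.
87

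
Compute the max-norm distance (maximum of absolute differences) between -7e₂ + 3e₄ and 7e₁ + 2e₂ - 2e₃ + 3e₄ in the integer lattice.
9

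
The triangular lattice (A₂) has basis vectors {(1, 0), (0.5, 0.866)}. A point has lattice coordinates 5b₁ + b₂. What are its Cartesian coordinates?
(5.5, 0.866)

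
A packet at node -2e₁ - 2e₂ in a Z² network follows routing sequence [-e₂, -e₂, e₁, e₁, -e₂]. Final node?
(0, -5)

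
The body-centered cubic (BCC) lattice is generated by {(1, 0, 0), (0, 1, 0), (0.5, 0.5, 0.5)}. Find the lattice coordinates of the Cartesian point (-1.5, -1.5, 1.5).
-3b₁ - 3b₂ + 3b₃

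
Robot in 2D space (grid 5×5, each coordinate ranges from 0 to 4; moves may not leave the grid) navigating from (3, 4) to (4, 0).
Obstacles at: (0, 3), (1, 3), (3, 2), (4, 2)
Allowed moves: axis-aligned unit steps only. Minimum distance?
7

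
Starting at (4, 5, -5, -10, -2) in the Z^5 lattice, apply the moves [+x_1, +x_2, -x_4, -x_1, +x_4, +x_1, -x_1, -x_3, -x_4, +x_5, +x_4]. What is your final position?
(4, 6, -6, -10, -1)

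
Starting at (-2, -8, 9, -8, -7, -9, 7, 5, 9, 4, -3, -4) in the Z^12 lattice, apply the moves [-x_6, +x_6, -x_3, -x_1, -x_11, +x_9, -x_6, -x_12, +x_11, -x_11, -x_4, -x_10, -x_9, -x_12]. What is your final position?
(-3, -8, 8, -9, -7, -10, 7, 5, 9, 3, -4, -6)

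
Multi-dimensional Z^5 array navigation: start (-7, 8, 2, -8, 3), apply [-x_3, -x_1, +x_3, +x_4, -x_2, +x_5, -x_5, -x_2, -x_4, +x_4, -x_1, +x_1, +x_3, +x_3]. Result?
(-8, 6, 4, -7, 3)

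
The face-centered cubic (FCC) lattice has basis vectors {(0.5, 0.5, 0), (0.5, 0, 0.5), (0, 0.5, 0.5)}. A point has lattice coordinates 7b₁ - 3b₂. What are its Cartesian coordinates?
(2, 3.5, -1.5)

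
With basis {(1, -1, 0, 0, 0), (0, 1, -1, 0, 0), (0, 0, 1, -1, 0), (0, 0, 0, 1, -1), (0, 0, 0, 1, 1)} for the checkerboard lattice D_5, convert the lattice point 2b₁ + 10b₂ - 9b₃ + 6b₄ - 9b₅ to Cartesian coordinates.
(2, 8, -19, 6, -15)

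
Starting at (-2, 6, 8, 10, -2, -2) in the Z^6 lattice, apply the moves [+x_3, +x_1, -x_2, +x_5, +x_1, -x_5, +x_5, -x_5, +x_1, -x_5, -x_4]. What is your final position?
(1, 5, 9, 9, -3, -2)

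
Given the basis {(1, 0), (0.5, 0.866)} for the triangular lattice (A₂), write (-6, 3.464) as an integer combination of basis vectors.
-8b₁ + 4b₂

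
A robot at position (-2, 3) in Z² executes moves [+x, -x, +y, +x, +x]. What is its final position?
(0, 4)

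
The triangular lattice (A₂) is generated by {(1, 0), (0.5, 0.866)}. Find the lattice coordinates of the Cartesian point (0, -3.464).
2b₁ - 4b₂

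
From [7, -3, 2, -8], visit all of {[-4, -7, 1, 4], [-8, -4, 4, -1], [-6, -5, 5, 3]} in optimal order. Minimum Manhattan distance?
42
(one optimal route: (7, -3, 2, -8) → (-8, -4, 4, -1) → (-6, -5, 5, 3) → (-4, -7, 1, 4))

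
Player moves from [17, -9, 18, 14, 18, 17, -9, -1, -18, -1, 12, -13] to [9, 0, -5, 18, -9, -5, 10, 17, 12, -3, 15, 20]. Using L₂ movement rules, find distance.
67.7495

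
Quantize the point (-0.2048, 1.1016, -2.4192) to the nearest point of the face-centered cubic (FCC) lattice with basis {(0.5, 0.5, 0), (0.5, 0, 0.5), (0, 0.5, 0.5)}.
(-0.5, 1, -2.5)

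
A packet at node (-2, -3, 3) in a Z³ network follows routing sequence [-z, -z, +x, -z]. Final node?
(-1, -3, 0)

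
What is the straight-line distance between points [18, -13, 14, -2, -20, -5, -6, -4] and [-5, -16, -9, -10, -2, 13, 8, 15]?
48.3322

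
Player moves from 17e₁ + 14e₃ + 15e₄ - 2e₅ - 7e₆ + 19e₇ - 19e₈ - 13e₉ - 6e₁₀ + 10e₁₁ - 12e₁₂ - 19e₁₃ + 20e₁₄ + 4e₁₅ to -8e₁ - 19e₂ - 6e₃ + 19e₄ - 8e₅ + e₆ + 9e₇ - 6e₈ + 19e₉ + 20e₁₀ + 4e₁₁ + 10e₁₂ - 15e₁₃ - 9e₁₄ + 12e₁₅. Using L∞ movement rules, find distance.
32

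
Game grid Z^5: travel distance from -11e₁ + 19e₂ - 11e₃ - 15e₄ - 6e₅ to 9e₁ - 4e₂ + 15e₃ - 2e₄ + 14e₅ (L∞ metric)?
26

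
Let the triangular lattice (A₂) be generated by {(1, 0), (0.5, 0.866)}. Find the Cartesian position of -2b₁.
(-2, 0)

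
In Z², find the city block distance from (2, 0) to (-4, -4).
10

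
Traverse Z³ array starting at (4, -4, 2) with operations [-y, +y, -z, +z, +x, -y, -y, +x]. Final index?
(6, -6, 2)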